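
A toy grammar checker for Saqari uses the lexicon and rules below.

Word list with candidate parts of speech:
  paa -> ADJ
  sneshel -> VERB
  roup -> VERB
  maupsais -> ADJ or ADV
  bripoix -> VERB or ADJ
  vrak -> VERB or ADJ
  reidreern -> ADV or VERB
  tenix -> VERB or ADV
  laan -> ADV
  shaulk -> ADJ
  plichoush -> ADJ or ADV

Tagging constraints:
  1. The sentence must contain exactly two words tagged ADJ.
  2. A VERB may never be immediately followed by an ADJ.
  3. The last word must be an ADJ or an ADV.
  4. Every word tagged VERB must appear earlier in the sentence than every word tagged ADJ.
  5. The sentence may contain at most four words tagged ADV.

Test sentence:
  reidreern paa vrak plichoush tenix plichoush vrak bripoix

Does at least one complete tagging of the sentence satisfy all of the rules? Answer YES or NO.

Candidates per position — 1:reidreern {ADV,VERB}; 2:paa {ADJ}; 3:vrak {VERB,ADJ}; 4:plichoush {ADJ,ADV}; 5:tenix {VERB,ADV}; 6:plichoush {ADJ,ADV}; 7:vrak {VERB,ADJ}; 8:bripoix {VERB,ADJ}.
Every candidate sequence violates at least one rule; no consistent tagging exists.

NO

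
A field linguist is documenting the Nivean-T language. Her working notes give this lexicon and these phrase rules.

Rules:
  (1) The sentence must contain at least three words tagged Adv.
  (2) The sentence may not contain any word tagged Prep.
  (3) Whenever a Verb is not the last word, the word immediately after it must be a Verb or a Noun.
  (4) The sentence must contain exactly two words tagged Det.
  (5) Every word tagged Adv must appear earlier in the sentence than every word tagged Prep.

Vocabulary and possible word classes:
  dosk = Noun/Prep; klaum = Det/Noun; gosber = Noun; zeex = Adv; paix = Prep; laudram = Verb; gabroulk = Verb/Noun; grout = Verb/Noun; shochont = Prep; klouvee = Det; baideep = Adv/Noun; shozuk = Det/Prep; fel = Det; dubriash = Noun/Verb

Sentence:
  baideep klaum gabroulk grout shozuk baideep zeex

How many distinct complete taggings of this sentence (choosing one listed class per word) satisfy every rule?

Candidates per position — 1:baideep {Adv,Noun}; 2:klaum {Det,Noun}; 3:gabroulk {Verb,Noun}; 4:grout {Verb,Noun}; 5:shozuk {Det,Prep}; 6:baideep {Adv,Noun}; 7:zeex {Adv}.
There are 64 candidate sequences in total.
The sequences that satisfy every rule: Adv Det Verb Noun Det Adv Adv; Adv Det Noun Noun Det Adv Adv.
Count = 2.

2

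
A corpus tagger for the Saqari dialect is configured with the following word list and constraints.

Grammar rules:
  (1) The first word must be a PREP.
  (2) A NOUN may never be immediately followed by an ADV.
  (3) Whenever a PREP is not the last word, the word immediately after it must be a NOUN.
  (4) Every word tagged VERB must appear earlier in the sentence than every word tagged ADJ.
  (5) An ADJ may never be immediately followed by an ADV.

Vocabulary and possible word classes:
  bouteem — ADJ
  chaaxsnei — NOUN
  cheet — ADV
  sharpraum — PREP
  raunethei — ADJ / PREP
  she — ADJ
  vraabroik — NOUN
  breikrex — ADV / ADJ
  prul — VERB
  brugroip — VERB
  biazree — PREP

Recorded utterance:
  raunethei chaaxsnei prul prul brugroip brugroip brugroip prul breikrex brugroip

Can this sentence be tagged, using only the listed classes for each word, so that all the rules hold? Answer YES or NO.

YES

Candidates per position — 1:raunethei {ADJ,PREP}; 2:chaaxsnei {NOUN}; 3:prul {VERB}; 4:prul {VERB}; 5:brugroip {VERB}; 6:brugroip {VERB}; 7:brugroip {VERB}; 8:prul {VERB}; 9:breikrex {ADV,ADJ}; 10:brugroip {VERB}.
One satisfying assignment: PREP NOUN VERB VERB VERB VERB VERB VERB ADV VERB.
Check: rule 1 holds; rule 2 holds; rule 3 holds; rule 4 holds; rule 5 holds.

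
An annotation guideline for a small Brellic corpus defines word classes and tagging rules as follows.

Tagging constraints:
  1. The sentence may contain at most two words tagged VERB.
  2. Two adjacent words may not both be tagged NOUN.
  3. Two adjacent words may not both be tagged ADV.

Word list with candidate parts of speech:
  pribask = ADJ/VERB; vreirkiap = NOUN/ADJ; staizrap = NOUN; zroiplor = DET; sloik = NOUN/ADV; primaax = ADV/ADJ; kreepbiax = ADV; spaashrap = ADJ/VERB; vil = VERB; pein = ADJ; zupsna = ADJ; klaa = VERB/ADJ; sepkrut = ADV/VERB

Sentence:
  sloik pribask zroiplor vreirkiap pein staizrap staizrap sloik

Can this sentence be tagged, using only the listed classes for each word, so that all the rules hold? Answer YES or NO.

Candidates per position — 1:sloik {NOUN,ADV}; 2:pribask {ADJ,VERB}; 3:zroiplor {DET}; 4:vreirkiap {NOUN,ADJ}; 5:pein {ADJ}; 6:staizrap {NOUN}; 7:staizrap {NOUN}; 8:sloik {NOUN,ADV}.
Rule 2 cannot be satisfied by any choice of tags from the lexicon.
So there is no consistent tagging.

NO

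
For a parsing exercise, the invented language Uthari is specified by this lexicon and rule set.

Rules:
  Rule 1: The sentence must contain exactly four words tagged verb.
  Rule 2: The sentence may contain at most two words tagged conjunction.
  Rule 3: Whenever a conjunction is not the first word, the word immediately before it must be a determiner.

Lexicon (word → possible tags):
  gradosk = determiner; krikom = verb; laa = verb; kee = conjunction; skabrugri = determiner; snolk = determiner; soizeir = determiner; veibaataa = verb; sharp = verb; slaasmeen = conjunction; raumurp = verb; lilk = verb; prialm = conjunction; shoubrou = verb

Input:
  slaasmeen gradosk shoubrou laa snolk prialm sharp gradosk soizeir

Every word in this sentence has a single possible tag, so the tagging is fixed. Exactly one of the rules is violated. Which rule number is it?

Fixed tagging: conjunction determiner verb verb determiner conjunction verb determiner determiner.
Checking each rule: R1 fail, R2 pass, R3 pass.
Only rule 1 fails.

1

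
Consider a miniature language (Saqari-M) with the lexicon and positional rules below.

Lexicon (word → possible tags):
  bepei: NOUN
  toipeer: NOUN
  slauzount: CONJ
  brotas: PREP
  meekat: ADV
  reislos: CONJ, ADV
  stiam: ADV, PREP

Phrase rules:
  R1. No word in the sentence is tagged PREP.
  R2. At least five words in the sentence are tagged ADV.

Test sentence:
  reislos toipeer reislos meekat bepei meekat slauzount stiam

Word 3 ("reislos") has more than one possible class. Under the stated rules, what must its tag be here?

Candidates per position — 1:reislos {CONJ,ADV}; 2:toipeer {NOUN}; 3:reislos {CONJ,ADV}; 4:meekat {ADV}; 5:bepei {NOUN}; 6:meekat {ADV}; 7:slauzount {CONJ}; 8:stiam {ADV,PREP}.
Position 1: tagging it CONJ would leave rule 2 unsatisfiable, so it must be ADV.
Position 3: tagging it CONJ would leave rule 2 unsatisfiable, so it must be ADV.
Position 8: tagging it PREP would leave rule 1 unsatisfiable, so it must be ADV.
That leaves exactly one tagging: ADV NOUN ADV ADV NOUN ADV CONJ ADV.
Checking: rule 1 ✓; rule 2 ✓.

ADV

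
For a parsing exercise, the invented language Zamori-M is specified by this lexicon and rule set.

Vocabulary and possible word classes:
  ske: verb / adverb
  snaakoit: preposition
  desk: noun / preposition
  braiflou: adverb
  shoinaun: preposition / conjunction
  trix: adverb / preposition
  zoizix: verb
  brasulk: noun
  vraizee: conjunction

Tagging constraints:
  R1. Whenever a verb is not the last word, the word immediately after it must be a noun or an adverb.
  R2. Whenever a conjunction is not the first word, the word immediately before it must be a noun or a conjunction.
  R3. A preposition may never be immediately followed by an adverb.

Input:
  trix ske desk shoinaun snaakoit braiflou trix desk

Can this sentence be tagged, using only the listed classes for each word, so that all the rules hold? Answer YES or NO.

Candidates per position — 1:trix {adverb,preposition}; 2:ske {verb,adverb}; 3:desk {noun,preposition}; 4:shoinaun {preposition,conjunction}; 5:snaakoit {preposition}; 6:braiflou {adverb}; 7:trix {adverb,preposition}; 8:desk {noun,preposition}.
Rule 3 cannot be satisfied by any choice of tags from the lexicon.
So there is no consistent tagging.

NO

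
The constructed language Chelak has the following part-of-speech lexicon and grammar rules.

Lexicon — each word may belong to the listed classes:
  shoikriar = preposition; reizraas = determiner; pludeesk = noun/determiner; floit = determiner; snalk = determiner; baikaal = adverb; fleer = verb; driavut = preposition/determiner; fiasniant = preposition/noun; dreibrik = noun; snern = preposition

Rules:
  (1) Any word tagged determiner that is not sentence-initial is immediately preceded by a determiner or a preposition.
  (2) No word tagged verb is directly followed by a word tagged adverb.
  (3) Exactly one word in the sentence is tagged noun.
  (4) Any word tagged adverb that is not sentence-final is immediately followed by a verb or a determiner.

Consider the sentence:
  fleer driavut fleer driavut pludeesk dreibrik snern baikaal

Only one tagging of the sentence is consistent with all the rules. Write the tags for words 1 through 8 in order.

verb preposition verb preposition determiner noun preposition adverb

Candidates per position — 1:fleer {verb}; 2:driavut {preposition,determiner}; 3:fleer {verb}; 4:driavut {preposition,determiner}; 5:pludeesk {noun,determiner}; 6:dreibrik {noun}; 7:snern {preposition}; 8:baikaal {adverb}.
At position 2, choosing determiner makes rule 1 impossible to satisfy; hence preposition.
At position 4, choosing determiner makes rule 1 impossible to satisfy; hence preposition.
At position 5, choosing noun makes rule 3 impossible to satisfy; hence determiner.
That leaves exactly one tagging: verb preposition verb preposition determiner noun preposition adverb.
Checking: rule 1 ✓; rule 2 ✓; rule 3 ✓; rule 4 ✓.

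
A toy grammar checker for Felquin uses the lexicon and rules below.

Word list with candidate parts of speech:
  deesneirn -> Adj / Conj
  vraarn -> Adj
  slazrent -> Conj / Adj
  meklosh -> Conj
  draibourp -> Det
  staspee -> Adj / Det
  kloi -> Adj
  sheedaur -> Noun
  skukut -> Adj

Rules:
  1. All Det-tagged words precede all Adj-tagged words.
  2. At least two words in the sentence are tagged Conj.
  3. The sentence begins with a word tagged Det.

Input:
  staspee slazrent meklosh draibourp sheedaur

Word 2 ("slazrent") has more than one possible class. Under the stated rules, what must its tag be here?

Candidates per position — 1:staspee {Adj,Det}; 2:slazrent {Conj,Adj}; 3:meklosh {Conj}; 4:draibourp {Det}; 5:sheedaur {Noun}.
At position 1, choosing Adj makes rule 1 impossible to satisfy; hence Det.
At position 2, choosing Adj makes rule 1 impossible to satisfy; hence Conj.
The unique satisfying tagging is: Det Conj Conj Det Noun.
Verifying each rule — rule 1 holds; rule 2 holds; rule 3 holds.

Conj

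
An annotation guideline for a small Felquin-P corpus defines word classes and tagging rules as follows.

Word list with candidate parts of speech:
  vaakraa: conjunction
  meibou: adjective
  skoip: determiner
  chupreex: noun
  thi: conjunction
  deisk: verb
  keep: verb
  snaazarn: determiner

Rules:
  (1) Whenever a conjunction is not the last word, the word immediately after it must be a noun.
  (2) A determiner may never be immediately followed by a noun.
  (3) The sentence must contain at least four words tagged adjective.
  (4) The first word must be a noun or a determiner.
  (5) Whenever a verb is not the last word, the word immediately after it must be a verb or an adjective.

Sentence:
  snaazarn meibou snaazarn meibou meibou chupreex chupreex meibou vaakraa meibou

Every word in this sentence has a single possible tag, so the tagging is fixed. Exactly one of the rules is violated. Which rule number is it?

Fixed tagging: determiner adjective determiner adjective adjective noun noun adjective conjunction adjective.
Rule check: R1 ✗, R2 ✓, R3 ✓, R4 ✓, R5 ✓.
Only rule 1 fails.

1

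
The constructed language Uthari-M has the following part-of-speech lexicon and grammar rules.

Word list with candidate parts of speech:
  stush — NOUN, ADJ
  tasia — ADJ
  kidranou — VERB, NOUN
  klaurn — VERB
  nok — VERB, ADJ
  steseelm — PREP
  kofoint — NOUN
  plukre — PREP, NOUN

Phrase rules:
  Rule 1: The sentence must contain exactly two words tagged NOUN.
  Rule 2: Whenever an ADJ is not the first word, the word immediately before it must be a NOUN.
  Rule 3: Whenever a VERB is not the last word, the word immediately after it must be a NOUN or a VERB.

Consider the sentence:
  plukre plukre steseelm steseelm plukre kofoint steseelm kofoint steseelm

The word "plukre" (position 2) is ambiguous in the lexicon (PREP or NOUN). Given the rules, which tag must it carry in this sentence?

PREP

Candidates per position — 1:plukre {PREP,NOUN}; 2:plukre {PREP,NOUN}; 3:steseelm {PREP}; 4:steseelm {PREP}; 5:plukre {PREP,NOUN}; 6:kofoint {NOUN}; 7:steseelm {PREP}; 8:kofoint {NOUN}; 9:steseelm {PREP}.
At position 1, choosing NOUN makes rule 1 impossible to satisfy; hence PREP.
At position 2, choosing NOUN makes rule 1 impossible to satisfy; hence PREP.
At position 5, choosing NOUN makes rule 1 impossible to satisfy; hence PREP.
The only consistent sequence is: PREP PREP PREP PREP PREP NOUN PREP NOUN PREP.
Verifying each rule — rule 1 satisfied; rule 2 satisfied; rule 3 satisfied.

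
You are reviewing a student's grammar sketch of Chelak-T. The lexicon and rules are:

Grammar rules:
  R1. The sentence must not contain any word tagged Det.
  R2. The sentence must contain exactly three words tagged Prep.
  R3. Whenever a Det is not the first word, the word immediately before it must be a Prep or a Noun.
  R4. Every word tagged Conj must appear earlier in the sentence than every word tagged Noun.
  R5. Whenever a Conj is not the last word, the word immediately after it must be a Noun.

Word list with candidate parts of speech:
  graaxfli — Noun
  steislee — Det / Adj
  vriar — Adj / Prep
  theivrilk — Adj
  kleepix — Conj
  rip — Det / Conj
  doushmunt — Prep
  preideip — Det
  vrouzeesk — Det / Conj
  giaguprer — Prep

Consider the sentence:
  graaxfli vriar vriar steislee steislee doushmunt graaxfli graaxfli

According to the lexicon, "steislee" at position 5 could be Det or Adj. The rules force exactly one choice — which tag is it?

Adj

Candidates per position — 1:graaxfli {Noun}; 2:vriar {Adj,Prep}; 3:vriar {Adj,Prep}; 4:steislee {Det,Adj}; 5:steislee {Det,Adj}; 6:doushmunt {Prep}; 7:graaxfli {Noun}; 8:graaxfli {Noun}.
At position 2, choosing Adj makes rule 2 impossible to satisfy; hence Prep.
At position 3, choosing Adj makes rule 2 impossible to satisfy; hence Prep.
At position 4, choosing Det makes rule 1 impossible to satisfy; hence Adj.
At position 5, choosing Det makes rule 1 impossible to satisfy; hence Adj.
That leaves exactly one tagging: Noun Prep Prep Adj Adj Prep Noun Noun.
Checking: rule 1 satisfied; rule 2 satisfied; rule 3 satisfied; rule 4 satisfied; rule 5 satisfied.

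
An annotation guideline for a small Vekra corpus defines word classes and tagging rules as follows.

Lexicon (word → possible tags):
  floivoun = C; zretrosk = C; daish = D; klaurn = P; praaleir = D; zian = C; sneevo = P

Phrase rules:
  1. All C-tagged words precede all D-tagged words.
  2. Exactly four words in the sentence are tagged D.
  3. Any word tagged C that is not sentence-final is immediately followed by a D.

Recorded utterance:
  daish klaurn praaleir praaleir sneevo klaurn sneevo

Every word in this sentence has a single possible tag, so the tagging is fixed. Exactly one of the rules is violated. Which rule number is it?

2

Fixed tagging: D P D D P P P.
Checking each rule: R1 ✓, R2 ✗, R3 ✓.
Only rule 2 fails.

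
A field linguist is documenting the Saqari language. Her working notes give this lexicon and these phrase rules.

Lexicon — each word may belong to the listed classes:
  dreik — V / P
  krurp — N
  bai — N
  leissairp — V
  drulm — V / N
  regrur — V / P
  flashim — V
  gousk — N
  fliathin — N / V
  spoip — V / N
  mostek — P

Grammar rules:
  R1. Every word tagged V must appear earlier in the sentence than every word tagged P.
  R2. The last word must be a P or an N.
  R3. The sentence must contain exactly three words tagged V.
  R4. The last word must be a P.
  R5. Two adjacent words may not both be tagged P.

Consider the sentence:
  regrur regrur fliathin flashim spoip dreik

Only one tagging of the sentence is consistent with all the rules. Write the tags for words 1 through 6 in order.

Candidates per position — 1:regrur {V,P}; 2:regrur {V,P}; 3:fliathin {N,V}; 4:flashim {V}; 5:spoip {V,N}; 6:dreik {V,P}.
Position 1: P is ruled out by rule 1; that leaves V.
Position 2: P is ruled out by rule 1; that leaves V.
Position 3: V is ruled out by rule 3; that leaves N.
Position 5: V is ruled out by rule 3; that leaves N.
Position 6: V is ruled out by rule 2; that leaves P.
That leaves exactly one tagging: V V N V N P.
Rule-by-rule: rule 1 holds; rule 2 holds; rule 3 holds; rule 4 holds; rule 5 holds.

V V N V N P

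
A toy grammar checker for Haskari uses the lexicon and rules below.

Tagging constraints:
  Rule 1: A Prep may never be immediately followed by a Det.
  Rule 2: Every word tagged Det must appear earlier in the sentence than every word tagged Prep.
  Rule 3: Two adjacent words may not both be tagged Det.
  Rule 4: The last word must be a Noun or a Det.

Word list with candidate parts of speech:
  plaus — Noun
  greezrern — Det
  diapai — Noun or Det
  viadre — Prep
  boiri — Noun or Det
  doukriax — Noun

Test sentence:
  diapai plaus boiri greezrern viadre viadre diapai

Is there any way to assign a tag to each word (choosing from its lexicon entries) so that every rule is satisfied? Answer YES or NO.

YES

Candidates per position — 1:diapai {Noun,Det}; 2:plaus {Noun}; 3:boiri {Noun,Det}; 4:greezrern {Det}; 5:viadre {Prep}; 6:viadre {Prep}; 7:diapai {Noun,Det}.
One satisfying assignment: Det Noun Noun Det Prep Prep Noun.
Checking: rule 1 ✓; rule 2 ✓; rule 3 ✓; rule 4 ✓.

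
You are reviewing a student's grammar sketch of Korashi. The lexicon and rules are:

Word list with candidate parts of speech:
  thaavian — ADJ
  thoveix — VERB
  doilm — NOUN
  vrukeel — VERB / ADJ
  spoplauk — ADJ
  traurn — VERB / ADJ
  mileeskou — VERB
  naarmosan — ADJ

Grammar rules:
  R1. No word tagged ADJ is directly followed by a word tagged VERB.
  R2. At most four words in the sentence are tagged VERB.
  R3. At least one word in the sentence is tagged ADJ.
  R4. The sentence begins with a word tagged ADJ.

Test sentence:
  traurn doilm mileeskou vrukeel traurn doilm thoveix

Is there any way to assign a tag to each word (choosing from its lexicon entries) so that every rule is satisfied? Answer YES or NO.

Candidates per position — 1:traurn {VERB,ADJ}; 2:doilm {NOUN}; 3:mileeskou {VERB}; 4:vrukeel {VERB,ADJ}; 5:traurn {VERB,ADJ}; 6:doilm {NOUN}; 7:thoveix {VERB}.
One satisfying assignment: ADJ NOUN VERB VERB VERB NOUN VERB.
Check: rule 1 holds; rule 2 holds; rule 3 holds; rule 4 holds.

YES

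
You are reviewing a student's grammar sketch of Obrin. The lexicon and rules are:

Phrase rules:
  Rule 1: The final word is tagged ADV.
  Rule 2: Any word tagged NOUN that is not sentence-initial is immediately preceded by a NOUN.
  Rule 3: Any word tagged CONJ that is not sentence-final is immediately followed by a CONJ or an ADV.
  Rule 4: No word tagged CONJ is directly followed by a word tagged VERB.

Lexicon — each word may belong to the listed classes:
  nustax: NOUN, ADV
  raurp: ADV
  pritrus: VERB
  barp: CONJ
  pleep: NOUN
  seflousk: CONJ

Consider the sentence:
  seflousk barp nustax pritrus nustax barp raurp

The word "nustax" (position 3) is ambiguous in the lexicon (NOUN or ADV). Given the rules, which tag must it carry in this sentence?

Candidates per position — 1:seflousk {CONJ}; 2:barp {CONJ}; 3:nustax {NOUN,ADV}; 4:pritrus {VERB}; 5:nustax {NOUN,ADV}; 6:barp {CONJ}; 7:raurp {ADV}.
Position 3: tagging it NOUN would leave rule 2 unsatisfiable, so it must be ADV.
Position 5: tagging it NOUN would leave rule 2 unsatisfiable, so it must be ADV.
The unique satisfying tagging is: CONJ CONJ ADV VERB ADV CONJ ADV.
Rule-by-rule: rule 1 ✓; rule 2 ✓; rule 3 ✓; rule 4 ✓.

ADV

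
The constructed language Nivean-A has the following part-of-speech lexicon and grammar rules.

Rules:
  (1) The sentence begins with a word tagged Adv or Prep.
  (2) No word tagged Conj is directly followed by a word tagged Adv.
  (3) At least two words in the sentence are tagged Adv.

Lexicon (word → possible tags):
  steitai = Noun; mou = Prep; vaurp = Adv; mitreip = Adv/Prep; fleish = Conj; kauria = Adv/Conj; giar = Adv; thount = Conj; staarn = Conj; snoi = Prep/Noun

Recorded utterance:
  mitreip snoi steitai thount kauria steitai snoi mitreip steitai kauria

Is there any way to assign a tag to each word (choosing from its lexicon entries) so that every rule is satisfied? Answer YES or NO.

YES

Candidates per position — 1:mitreip {Adv,Prep}; 2:snoi {Prep,Noun}; 3:steitai {Noun}; 4:thount {Conj}; 5:kauria {Adv,Conj}; 6:steitai {Noun}; 7:snoi {Prep,Noun}; 8:mitreip {Adv,Prep}; 9:steitai {Noun}; 10:kauria {Adv,Conj}.
One satisfying assignment: Prep Prep Noun Conj Conj Noun Prep Adv Noun Adv.
Rule-by-rule: rule 1 satisfied; rule 2 satisfied; rule 3 satisfied.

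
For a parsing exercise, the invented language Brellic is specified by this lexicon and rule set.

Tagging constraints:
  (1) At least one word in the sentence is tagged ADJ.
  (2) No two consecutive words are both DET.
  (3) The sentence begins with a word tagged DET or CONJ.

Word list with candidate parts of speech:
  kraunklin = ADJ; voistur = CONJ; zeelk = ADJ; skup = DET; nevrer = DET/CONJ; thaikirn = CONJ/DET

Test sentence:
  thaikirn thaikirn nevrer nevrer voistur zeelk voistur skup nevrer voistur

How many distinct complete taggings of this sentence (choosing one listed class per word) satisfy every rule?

8

Candidates per position — 1:thaikirn {CONJ,DET}; 2:thaikirn {CONJ,DET}; 3:nevrer {DET,CONJ}; 4:nevrer {DET,CONJ}; 5:voistur {CONJ}; 6:zeelk {ADJ}; 7:voistur {CONJ}; 8:skup {DET}; 9:nevrer {DET,CONJ}; 10:voistur {CONJ}.
There are 32 candidate sequences in total.
Checking each against the rules leaves 8 sequences.
Count = 8.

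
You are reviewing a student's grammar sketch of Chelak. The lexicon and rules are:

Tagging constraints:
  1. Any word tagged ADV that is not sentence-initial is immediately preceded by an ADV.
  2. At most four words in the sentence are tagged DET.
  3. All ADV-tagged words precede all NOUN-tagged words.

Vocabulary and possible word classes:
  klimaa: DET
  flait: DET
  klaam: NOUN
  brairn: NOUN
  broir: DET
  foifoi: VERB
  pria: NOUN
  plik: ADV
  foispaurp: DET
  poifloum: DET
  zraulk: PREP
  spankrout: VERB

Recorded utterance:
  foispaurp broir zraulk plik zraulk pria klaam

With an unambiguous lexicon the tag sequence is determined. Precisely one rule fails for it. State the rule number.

Fixed tagging: DET DET PREP ADV PREP NOUN NOUN.
Rule check: R1 ✗, R2 ✓, R3 ✓.
Only rule 1 fails.

1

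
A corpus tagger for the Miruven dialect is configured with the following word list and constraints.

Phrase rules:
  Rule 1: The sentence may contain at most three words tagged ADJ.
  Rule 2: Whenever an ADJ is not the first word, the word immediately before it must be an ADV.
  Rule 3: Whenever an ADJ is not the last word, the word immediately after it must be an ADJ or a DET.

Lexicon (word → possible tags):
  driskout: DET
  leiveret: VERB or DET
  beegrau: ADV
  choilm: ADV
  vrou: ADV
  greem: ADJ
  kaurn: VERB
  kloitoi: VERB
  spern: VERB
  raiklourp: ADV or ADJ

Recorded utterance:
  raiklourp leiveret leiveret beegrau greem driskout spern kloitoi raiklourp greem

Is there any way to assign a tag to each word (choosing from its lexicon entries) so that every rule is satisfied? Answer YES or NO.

Candidates per position — 1:raiklourp {ADV,ADJ}; 2:leiveret {VERB,DET}; 3:leiveret {VERB,DET}; 4:beegrau {ADV}; 5:greem {ADJ}; 6:driskout {DET}; 7:spern {VERB}; 8:kloitoi {VERB}; 9:raiklourp {ADV,ADJ}; 10:greem {ADJ}.
One satisfying assignment: ADV DET DET ADV ADJ DET VERB VERB ADV ADJ.
Rule-by-rule: rule 1 satisfied; rule 2 satisfied; rule 3 satisfied.

YES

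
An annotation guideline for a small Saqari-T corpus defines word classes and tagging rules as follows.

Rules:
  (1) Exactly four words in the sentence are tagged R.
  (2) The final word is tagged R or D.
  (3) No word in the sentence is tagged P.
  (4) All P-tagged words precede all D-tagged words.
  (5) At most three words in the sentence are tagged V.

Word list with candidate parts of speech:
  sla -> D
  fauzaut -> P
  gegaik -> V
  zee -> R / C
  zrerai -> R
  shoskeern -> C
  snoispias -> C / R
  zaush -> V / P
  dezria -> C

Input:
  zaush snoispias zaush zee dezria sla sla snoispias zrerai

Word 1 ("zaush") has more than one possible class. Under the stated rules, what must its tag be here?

Candidates per position — 1:zaush {V,P}; 2:snoispias {C,R}; 3:zaush {V,P}; 4:zee {R,C}; 5:dezria {C}; 6:sla {D}; 7:sla {D}; 8:snoispias {C,R}; 9:zrerai {R}.
Word 1 cannot be P — rule 3 would then fail for every completion. It is V.
Word 2 cannot be C — rule 1 would then fail for every completion. It is R.
Word 3 cannot be P — rule 3 would then fail for every completion. It is V.
Word 4 cannot be C — rule 1 would then fail for every completion. It is R.
Word 8 cannot be C — rule 1 would then fail for every completion. It is R.
So the tagging must be: V R V R C D D R R.
Check: rule 1 holds; rule 2 holds; rule 3 holds; rule 4 holds; rule 5 holds.

V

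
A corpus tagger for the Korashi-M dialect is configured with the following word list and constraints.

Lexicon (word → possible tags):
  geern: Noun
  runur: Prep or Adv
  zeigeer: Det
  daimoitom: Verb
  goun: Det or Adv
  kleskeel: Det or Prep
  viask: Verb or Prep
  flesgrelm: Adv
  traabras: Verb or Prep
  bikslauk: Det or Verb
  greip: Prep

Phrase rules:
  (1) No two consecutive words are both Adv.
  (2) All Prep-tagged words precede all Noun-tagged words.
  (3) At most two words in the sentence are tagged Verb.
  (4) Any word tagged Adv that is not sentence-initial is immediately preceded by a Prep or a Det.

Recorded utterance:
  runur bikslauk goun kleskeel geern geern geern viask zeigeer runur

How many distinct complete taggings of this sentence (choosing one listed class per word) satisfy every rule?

12

Candidates per position — 1:runur {Prep,Adv}; 2:bikslauk {Det,Verb}; 3:goun {Det,Adv}; 4:kleskeel {Det,Prep}; 5:geern {Noun}; 6:geern {Noun}; 7:geern {Noun}; 8:viask {Verb,Prep}; 9:zeigeer {Det}; 10:runur {Prep,Adv}.
There are 64 candidate sequences in total.
Checking each against the rules leaves 12 sequences.
Count = 12.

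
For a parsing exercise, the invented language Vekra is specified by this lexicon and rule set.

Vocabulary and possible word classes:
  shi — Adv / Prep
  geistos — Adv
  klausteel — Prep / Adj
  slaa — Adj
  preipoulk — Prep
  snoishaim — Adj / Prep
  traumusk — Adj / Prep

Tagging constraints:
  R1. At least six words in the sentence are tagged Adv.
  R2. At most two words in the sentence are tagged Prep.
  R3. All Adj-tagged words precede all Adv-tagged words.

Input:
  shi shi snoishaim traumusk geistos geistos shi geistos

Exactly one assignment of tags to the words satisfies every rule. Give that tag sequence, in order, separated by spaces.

Candidates per position — 1:shi {Adv,Prep}; 2:shi {Adv,Prep}; 3:snoishaim {Adj,Prep}; 4:traumusk {Adj,Prep}; 5:geistos {Adv}; 6:geistos {Adv}; 7:shi {Adv,Prep}; 8:geistos {Adv}.
Word 1 cannot be Prep — rule 1 would then fail for every completion. It is Adv.
Word 2 cannot be Prep — rule 1 would then fail for every completion. It is Adv.
Word 3 cannot be Adj — rule 3 would then fail for every completion. It is Prep.
Word 4 cannot be Adj — rule 3 would then fail for every completion. It is Prep.
Word 7 cannot be Prep — rule 1 would then fail for every completion. It is Adv.
The only consistent sequence is: Adv Adv Prep Prep Adv Adv Adv Adv.
Verifying each rule — rule 1 holds; rule 2 holds; rule 3 holds.

Adv Adv Prep Prep Adv Adv Adv Adv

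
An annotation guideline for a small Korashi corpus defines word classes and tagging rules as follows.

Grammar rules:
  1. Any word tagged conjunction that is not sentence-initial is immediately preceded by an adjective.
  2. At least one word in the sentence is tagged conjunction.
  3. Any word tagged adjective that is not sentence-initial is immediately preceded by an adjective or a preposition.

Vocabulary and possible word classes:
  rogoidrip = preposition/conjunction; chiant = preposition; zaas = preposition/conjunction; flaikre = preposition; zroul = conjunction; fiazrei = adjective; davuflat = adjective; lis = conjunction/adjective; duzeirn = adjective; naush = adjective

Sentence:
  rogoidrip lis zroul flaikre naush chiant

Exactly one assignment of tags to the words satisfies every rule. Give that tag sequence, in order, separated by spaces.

preposition adjective conjunction preposition adjective preposition

Candidates per position — 1:rogoidrip {preposition,conjunction}; 2:lis {conjunction,adjective}; 3:zroul {conjunction}; 4:flaikre {preposition}; 5:naush {adjective}; 6:chiant {preposition}.
Position 2: conjunction is ruled out by rule 1; that leaves adjective.
Position 1: conjunction is ruled out by rule 3; that leaves preposition.
That leaves exactly one tagging: preposition adjective conjunction preposition adjective preposition.
Verifying each rule — rule 1 ✓; rule 2 ✓; rule 3 ✓.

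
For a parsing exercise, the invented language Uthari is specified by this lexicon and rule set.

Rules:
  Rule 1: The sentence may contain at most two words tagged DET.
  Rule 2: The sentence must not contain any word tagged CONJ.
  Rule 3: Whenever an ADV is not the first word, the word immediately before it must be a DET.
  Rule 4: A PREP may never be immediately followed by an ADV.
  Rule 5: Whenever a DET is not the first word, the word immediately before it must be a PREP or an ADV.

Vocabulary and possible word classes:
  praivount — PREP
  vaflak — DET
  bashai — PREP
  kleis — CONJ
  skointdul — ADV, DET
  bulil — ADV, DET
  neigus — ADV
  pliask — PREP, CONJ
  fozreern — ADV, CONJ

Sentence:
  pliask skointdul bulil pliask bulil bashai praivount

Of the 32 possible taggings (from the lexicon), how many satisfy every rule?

Candidates per position — 1:pliask {PREP,CONJ}; 2:skointdul {ADV,DET}; 3:bulil {ADV,DET}; 4:pliask {PREP,CONJ}; 5:bulil {ADV,DET}; 6:bashai {PREP}; 7:praivount {PREP}.
There are 32 candidate sequences in total.
The sequences that satisfy every rule: PREP DET ADV PREP DET PREP PREP.
Count = 1.

1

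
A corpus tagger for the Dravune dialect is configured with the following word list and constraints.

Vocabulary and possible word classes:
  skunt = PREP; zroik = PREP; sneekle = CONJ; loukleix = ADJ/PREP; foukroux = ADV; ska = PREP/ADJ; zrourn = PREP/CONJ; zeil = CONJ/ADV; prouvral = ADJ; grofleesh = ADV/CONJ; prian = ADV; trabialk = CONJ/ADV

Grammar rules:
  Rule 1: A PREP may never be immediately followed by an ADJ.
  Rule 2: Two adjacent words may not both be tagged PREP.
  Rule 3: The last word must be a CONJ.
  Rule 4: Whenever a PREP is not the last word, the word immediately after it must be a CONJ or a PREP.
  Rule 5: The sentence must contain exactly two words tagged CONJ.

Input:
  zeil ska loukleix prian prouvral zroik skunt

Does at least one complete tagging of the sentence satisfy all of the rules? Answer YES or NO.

Candidates per position — 1:zeil {CONJ,ADV}; 2:ska {PREP,ADJ}; 3:loukleix {ADJ,PREP}; 4:prian {ADV}; 5:prouvral {ADJ}; 6:zroik {PREP}; 7:skunt {PREP}.
Rule 2 cannot be satisfied by any choice of tags from the lexicon.
So there is no consistent tagging.

NO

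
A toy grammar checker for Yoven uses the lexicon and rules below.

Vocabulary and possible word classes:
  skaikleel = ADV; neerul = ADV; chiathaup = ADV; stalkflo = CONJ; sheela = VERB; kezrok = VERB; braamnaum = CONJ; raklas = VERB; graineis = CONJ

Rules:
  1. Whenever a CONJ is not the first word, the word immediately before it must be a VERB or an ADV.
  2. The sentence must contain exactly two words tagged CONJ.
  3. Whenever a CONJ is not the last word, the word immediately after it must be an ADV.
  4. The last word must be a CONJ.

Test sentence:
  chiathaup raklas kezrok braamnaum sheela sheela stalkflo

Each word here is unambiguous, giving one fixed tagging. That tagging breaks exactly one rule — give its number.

Fixed tagging: ADV VERB VERB CONJ VERB VERB CONJ.
Applying the rules: R1 pass, R2 pass, R3 fail, R4 pass.
Only rule 3 fails.

3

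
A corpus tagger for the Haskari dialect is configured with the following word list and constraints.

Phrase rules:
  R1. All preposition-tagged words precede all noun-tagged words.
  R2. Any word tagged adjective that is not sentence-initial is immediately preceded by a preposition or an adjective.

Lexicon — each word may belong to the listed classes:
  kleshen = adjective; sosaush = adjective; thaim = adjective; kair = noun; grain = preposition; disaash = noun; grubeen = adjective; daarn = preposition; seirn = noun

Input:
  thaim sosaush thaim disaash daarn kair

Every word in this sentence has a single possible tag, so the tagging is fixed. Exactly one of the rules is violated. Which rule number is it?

1

Fixed tagging: adjective adjective adjective noun preposition noun.
Checking each rule: R1 ✗, R2 ✓.
Only rule 1 fails.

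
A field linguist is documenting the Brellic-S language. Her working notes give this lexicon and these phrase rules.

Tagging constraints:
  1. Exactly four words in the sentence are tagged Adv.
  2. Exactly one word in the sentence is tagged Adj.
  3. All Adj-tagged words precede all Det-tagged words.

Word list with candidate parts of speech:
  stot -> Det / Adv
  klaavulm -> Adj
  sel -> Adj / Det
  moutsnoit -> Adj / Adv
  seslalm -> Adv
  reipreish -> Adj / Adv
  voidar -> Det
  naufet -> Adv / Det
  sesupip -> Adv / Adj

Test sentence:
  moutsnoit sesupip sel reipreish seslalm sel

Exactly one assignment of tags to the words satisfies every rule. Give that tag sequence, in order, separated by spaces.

Candidates per position — 1:moutsnoit {Adj,Adv}; 2:sesupip {Adv,Adj}; 3:sel {Adj,Det}; 4:reipreish {Adj,Adv}; 5:seslalm {Adv}; 6:sel {Adj,Det}.
At position 1, choosing Adj makes rule 1 impossible to satisfy; hence Adv.
At position 2, choosing Adj makes rule 1 impossible to satisfy; hence Adv.
At position 4, choosing Adj makes rule 1 impossible to satisfy; hence Adv.
The remaining ambiguous positions (3, 6) are resolved jointly — only one combination satisfies every rule.
That leaves exactly one tagging: Adv Adv Adj Adv Adv Det.
Check: rule 1 ok; rule 2 ok; rule 3 ok.

Adv Adv Adj Adv Adv Det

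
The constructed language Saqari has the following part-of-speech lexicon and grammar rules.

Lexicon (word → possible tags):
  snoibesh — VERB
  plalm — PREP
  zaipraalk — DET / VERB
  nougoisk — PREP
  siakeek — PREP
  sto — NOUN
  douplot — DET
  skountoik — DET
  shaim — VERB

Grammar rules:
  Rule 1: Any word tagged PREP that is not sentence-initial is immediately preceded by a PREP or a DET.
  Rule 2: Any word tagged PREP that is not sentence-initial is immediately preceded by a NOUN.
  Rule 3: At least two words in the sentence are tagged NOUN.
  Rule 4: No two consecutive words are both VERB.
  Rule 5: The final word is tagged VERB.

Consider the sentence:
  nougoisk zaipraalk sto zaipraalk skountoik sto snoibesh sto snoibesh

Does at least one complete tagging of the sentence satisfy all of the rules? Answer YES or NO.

YES

Candidates per position — 1:nougoisk {PREP}; 2:zaipraalk {DET,VERB}; 3:sto {NOUN}; 4:zaipraalk {DET,VERB}; 5:skountoik {DET}; 6:sto {NOUN}; 7:snoibesh {VERB}; 8:sto {NOUN}; 9:snoibesh {VERB}.
One satisfying assignment: PREP VERB NOUN VERB DET NOUN VERB NOUN VERB.
Rule-by-rule: rule 1 ✓; rule 2 ✓; rule 3 ✓; rule 4 ✓; rule 5 ✓.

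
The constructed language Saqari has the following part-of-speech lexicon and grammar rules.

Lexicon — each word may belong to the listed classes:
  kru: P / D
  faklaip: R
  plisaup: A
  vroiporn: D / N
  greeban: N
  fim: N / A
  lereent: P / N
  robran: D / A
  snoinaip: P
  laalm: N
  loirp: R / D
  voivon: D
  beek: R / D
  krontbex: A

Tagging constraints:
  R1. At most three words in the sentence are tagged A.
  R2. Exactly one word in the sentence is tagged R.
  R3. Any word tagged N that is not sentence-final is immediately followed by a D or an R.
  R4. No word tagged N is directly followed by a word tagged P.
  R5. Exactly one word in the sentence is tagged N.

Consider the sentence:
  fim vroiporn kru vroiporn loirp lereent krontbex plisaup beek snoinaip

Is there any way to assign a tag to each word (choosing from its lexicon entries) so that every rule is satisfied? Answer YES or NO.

YES

Candidates per position — 1:fim {N,A}; 2:vroiporn {D,N}; 3:kru {P,D}; 4:vroiporn {D,N}; 5:loirp {R,D}; 6:lereent {P,N}; 7:krontbex {A}; 8:plisaup {A}; 9:beek {R,D}; 10:snoinaip {P}.
One satisfying assignment: A D D N R P A A D P.
Checking: rule 1 ✓; rule 2 ✓; rule 3 ✓; rule 4 ✓; rule 5 ✓.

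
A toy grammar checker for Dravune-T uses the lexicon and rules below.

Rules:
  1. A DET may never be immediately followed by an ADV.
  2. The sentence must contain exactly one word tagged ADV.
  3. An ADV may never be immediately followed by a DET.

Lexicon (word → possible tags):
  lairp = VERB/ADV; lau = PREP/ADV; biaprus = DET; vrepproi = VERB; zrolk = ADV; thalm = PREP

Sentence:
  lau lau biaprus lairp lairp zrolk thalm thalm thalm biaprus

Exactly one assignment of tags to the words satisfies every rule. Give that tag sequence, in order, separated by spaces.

PREP PREP DET VERB VERB ADV PREP PREP PREP DET

Candidates per position — 1:lau {PREP,ADV}; 2:lau {PREP,ADV}; 3:biaprus {DET}; 4:lairp {VERB,ADV}; 5:lairp {VERB,ADV}; 6:zrolk {ADV}; 7:thalm {PREP}; 8:thalm {PREP}; 9:thalm {PREP}; 10:biaprus {DET}.
If word 1 were ADV, no tagging could satisfy rule 2; so word 1 is PREP.
If word 2 were ADV, no tagging could satisfy rule 2; so word 2 is PREP.
If word 4 were ADV, no tagging could satisfy rule 1; so word 4 is VERB.
If word 5 were ADV, no tagging could satisfy rule 2; so word 5 is VERB.
That leaves exactly one tagging: PREP PREP DET VERB VERB ADV PREP PREP PREP DET.
Verifying each rule — rule 1 ✓; rule 2 ✓; rule 3 ✓.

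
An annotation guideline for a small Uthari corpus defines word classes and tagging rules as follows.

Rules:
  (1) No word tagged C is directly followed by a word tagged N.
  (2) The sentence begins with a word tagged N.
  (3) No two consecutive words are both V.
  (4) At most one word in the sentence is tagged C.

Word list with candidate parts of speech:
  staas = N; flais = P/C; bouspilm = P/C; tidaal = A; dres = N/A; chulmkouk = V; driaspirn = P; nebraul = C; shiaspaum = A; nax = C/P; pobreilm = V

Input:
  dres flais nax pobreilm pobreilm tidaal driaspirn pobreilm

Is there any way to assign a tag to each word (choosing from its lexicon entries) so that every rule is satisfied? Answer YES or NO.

Candidates per position — 1:dres {N,A}; 2:flais {P,C}; 3:nax {C,P}; 4:pobreilm {V}; 5:pobreilm {V}; 6:tidaal {A}; 7:driaspirn {P}; 8:pobreilm {V}.
Rule 3 cannot be satisfied by any choice of tags from the lexicon.
So there is no consistent tagging.

NO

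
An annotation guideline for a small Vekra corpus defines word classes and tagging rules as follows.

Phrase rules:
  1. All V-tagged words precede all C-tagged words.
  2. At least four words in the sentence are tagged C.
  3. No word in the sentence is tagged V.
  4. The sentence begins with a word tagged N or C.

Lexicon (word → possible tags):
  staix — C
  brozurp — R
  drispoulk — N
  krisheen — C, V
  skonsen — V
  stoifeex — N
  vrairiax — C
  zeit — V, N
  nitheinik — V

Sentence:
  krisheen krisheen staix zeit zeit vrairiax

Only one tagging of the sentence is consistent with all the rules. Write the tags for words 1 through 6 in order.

Candidates per position — 1:krisheen {C,V}; 2:krisheen {C,V}; 3:staix {C}; 4:zeit {V,N}; 5:zeit {V,N}; 6:vrairiax {C}.
Position 1: V is ruled out by rule 2; that leaves C.
Position 2: V is ruled out by rule 1; that leaves C.
Position 4: V is ruled out by rule 1; that leaves N.
Position 5: V is ruled out by rule 1; that leaves N.
So the tagging must be: C C C N N C.
Rule-by-rule: rule 1 ok; rule 2 ok; rule 3 ok; rule 4 ok.

C C C N N C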